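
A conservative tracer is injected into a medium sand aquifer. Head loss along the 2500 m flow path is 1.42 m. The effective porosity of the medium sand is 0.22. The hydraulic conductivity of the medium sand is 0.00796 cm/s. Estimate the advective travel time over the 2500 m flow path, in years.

Convert K: 0.00796 cm/s × 864 = 6.877 m/day.
Hydraulic gradient i = Δh / L = 1.42 / 2500 = 0.0005680.
Darcy flux q = K · i = 6.877 × 0.0005680 = 0.003906 m/day.
Seepage velocity v = q / n_e = 0.003906 / 0.22 = 0.01776 m/day.
Travel time t = L / v = 2500 / 0.01776 = 1.408e+05 days = 385.5 years.

385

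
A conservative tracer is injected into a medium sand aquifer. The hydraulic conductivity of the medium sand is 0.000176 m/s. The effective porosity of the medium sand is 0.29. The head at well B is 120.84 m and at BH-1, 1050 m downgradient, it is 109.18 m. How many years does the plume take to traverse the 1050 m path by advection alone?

Convert K: 0.000176 m/s × 86400 = 15.21 m/day.
Hydraulic gradient i = (120.84 − 109.18) / 1050 = 11.66 / 1050 = 0.01110.
Darcy flux q = K · i = 15.21 × 0.01110 = 0.1689 m/day.
Seepage velocity v = q / n_e = 0.1689 / 0.29 = 0.5823 m/day.
Travel time t = L / v = 1050 / 0.5823 = 1803 days = 4.937 years.

4.94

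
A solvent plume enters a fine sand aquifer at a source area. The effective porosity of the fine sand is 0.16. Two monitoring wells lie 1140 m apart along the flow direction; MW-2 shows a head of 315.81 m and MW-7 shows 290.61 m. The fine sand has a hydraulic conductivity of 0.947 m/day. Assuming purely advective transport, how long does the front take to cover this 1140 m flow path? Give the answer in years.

Hydraulic gradient i = (315.81 − 290.61) / 1140 = 25.2 / 1140 = 0.02211.
Darcy flux q = K · i = 0.9470 × 0.02211 = 0.02093 m/day.
Seepage velocity v = q / n_e = 0.02093 / 0.16 = 0.1308 m/day.
Travel time t = L / v = 1140 / 0.1308 = 8713 days = 23.86 years.

23.9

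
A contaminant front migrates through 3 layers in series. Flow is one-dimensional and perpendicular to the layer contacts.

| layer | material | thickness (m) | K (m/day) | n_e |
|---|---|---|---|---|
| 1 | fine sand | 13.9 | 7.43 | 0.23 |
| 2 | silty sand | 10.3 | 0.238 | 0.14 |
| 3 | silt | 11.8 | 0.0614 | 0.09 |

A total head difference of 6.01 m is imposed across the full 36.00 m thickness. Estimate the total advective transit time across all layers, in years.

With flow normal to the layers, continuity requires the same specific discharge q through every layer.
Σ(b_i/K_i) = 13.9/7.43 + 10.3/0.238 + 11.8/0.0614 = 237.3 d.
q = Δh / Σ(b_i/K_i) = 6.01 / 237.3 = 0.02532 m/day.
In each layer the seepage velocity is v_i = q/n_i, so the layer transit time is t_i = b_i·n_i / q:
  layer 1 (fine sand): t_1 = 13.9 × 0.23 / 0.02532 = 126.2 d
  layer 2 (silty sand): t_2 = 10.3 × 0.14 / 0.02532 = 56.94 d
  layer 3 (silt): t_3 = 11.8 × 0.09 / 0.02532 = 41.94 d
Total t = Σ t_i = 225.1 days = 0.6164 years.

0.616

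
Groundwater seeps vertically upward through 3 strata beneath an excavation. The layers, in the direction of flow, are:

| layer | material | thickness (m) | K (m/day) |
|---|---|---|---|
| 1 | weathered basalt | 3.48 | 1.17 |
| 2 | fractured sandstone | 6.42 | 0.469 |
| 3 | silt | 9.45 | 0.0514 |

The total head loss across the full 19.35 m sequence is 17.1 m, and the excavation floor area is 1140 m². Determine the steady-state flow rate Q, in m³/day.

Flow is perpendicular to layering, so the layers act in series and the equivalent K is the thickness-weighted harmonic mean.
Total thickness L = 3.48 + 6.42 + 9.45 = 19.35 m.
Σ(b_i/K_i) = 3.48/1.17 + 6.42/0.469 + 9.45/0.0514 = 200.5 d.
K_eq = L / Σ(b_i/K_i) = 19.35 / 200.5 = 0.09650 m/day.
Q = K_eq · A · (Δh/L) = 0.09650 × 1140 × (17.1/19.35) = 97.22 m³/day.

97.2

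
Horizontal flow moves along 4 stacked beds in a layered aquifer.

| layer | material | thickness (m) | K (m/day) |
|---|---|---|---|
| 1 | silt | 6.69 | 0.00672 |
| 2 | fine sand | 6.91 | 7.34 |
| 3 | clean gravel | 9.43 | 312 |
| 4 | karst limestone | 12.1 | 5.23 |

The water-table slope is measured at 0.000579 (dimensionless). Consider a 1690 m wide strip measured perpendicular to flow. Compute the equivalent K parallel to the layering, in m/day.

87.0

Flow is parallel to layering, so each bed carries its own Darcy discharge and the transmissivities add.
Σ(K_i·b_i) = 0.00672×6.69 + 7.34×6.91 + 312×9.43 + 5.23×12.1 = 3056 m²/day.
Total thickness b = 35.13 m, so K_eq = Σ(K_i·b_i)/b = 87.00 m/day.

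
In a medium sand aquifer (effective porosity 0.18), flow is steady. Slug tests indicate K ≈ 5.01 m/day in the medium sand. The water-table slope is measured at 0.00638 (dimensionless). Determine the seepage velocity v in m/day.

0.178

Hydraulic gradient i = 0.00638.
Darcy flux q = K · i = 5.010 × 0.006380 = 0.03196 m/day.
Seepage velocity v = q / n_e = 0.03196 / 0.18 = 0.1776 m/day.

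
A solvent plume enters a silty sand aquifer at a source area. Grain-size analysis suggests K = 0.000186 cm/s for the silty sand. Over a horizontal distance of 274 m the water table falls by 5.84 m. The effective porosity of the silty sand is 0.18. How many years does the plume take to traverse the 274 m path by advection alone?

Convert K: 0.000186 cm/s × 864 = 0.1607 m/day.
Hydraulic gradient i = Δh / L = 5.84 / 274 = 0.02131.
Darcy flux q = K · i = 0.1607 × 0.02131 = 0.003425 m/day.
Seepage velocity v = q / n_e = 0.003425 / 0.18 = 0.01903 m/day.
Travel time t = L / v = 274 / 0.01903 = 14399 days = 39.42 years.

39.4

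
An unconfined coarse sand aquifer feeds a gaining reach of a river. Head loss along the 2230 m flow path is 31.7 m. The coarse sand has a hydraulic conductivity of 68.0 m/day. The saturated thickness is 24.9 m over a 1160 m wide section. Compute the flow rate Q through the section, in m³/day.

27900

Cross-sectional area A = 1160 × 24.9 = 28884 m².
Hydraulic gradient i = Δh / L = 31.7 / 2230 = 0.01422.
Darcy's law: Q = K · A · i = 68.00 × 28884 × 0.01422 = 27920 m³/day.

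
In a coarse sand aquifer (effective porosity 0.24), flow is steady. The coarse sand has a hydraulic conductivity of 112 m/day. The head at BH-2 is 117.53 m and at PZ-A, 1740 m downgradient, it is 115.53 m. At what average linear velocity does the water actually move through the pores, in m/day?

0.536

Hydraulic gradient i = (117.53 − 115.53) / 1740 = 2 / 1740 = 0.001149.
Darcy flux q = K · i = 112.0 × 0.001149 = 0.1287 m/day.
Seepage velocity v = q / n_e = 0.1287 / 0.24 = 0.5364 m/day.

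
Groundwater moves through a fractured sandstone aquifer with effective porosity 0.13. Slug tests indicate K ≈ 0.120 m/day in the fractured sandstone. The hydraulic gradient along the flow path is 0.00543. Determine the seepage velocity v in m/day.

Hydraulic gradient i = 0.00543.
Darcy flux q = K · i = 0.1200 × 0.005430 = 0.0006516 m/day.
Seepage velocity v = q / n_e = 0.0006516 / 0.13 = 0.005012 m/day.

0.00501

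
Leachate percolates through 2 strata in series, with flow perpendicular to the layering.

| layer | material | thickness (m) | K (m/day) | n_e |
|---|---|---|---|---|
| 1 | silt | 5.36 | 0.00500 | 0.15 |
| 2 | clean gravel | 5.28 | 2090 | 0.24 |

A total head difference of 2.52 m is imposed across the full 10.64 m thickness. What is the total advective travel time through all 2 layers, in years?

With flow normal to the layers, continuity requires the same specific discharge q through every layer.
Σ(b_i/K_i) = 5.36/0.00500 + 5.28/2090 = 1072 d.
q = Δh / Σ(b_i/K_i) = 2.52 / 1072 = 0.002351 m/day.
In each layer the seepage velocity is v_i = q/n_i, so the layer transit time is t_i = b_i·n_i / q:
  layer 1 (silt): t_1 = 5.36 × 0.15 / 0.002351 = 342.0 d
  layer 2 (clean gravel): t_2 = 5.28 × 0.24 / 0.002351 = 539.1 d
Total t = Σ t_i = 881.1 days = 2.412 years.

2.41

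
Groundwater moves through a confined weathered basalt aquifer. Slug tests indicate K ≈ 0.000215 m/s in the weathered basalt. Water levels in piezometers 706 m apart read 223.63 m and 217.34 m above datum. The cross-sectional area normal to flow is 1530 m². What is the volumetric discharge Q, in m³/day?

Convert K: 0.000215 m/s × 86400 = 18.58 m/day.
Hydraulic gradient i = (223.63 − 217.34) / 706 = 6.29 / 706 = 0.008909.
Darcy's law: Q = K · A · i = 18.58 × 1530 × 0.008909 = 253.2 m³/day.

253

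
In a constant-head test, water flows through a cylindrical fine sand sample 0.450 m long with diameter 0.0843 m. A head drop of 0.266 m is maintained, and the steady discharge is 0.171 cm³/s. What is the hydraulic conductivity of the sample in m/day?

4.48

Cross-sectional area A = π·(d/2)² = π × (0.0843/2)² = 0.005581 m².
Convert discharge: 0.171 cm³/s = 1.710e-07 m³/s.
Darcy's law rearranged: K = Q·L / (A·Δh) = 1.710e-07 × 0.450 / (0.005581 × 0.266) = 5.183e-05 m/s = 4.478 m/day.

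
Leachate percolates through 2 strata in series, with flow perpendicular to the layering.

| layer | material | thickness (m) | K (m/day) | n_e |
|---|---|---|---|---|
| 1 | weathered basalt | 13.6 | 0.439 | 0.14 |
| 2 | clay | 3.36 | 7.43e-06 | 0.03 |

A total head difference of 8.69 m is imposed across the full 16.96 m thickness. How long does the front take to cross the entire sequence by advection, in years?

286

With flow normal to the layers, continuity requires the same specific discharge q through every layer.
Σ(b_i/K_i) = 13.6/0.439 + 3.36/7.43e-06 = 4.523e+05 d.
q = Δh / Σ(b_i/K_i) = 8.69 / 4.523e+05 = 1.921e-05 m/day.
In each layer the seepage velocity is v_i = q/n_i, so the layer transit time is t_i = b_i·n_i / q:
  layer 1 (weathered basalt): t_1 = 13.6 × 0.14 / 1.921e-05 = 99089 d
  layer 2 (clay): t_2 = 3.36 × 0.03 / 1.921e-05 = 5246 d
Total t = Σ t_i = 1.043e+05 days = 285.7 years.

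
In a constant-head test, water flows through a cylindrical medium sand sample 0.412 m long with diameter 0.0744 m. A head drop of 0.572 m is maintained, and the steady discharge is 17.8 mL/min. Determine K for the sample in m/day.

Cross-sectional area A = π·(d/2)² = π × (0.0744/2)² = 0.004347 m².
Convert discharge: 17.8 mL/min = 2.967e-07 m³/s.
Darcy's law rearranged: K = Q·L / (A·Δh) = 2.967e-07 × 0.412 / (0.004347 × 0.572) = 4.915e-05 m/s = 4.247 m/day.

4.25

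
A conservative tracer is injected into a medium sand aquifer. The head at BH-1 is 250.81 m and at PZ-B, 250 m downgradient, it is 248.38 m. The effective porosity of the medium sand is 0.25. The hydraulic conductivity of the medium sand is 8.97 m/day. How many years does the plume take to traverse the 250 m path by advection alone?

Hydraulic gradient i = (250.81 − 248.38) / 250 = 2.43 / 250 = 0.009720.
Darcy flux q = K · i = 8.970 × 0.009720 = 0.08719 m/day.
Seepage velocity v = q / n_e = 0.08719 / 0.25 = 0.3488 m/day.
Travel time t = L / v = 250 / 0.3488 = 716.8 days = 1.963 years.

1.96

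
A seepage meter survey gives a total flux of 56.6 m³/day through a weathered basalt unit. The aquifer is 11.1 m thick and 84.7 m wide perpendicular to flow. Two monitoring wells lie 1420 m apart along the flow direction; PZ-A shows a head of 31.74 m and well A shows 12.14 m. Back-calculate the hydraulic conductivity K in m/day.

Cross-sectional area A = 84.7 × 11.1 = 940.2 m².
Hydraulic gradient i = (31.74 − 12.14) / 1420 = 19.6 / 1420 = 0.01380.
From Q = K·A·i, K = Q / (A·i) = 56.6 / (940.2 × 0.01380) = 4.362 m/day.

4.36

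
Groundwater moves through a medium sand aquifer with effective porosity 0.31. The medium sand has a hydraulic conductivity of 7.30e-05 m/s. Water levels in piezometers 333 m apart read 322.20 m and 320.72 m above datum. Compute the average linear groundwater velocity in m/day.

0.0904

Convert K: 7.30e-05 m/s × 86400 = 6.307 m/day.
Hydraulic gradient i = (322.20 − 320.72) / 333 = 1.48 / 333 = 0.004444.
Darcy flux q = K · i = 6.307 × 0.004444 = 0.02803 m/day.
Seepage velocity v = q / n_e = 0.02803 / 0.31 = 0.09043 m/day.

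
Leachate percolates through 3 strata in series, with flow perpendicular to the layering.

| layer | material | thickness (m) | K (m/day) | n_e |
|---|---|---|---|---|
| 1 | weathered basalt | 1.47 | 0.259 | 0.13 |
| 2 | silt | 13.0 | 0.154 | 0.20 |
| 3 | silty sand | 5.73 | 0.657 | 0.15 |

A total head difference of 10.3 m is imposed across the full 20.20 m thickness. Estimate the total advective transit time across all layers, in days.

35.0

With flow normal to the layers, continuity requires the same specific discharge q through every layer.
Σ(b_i/K_i) = 1.47/0.259 + 13.0/0.154 + 5.73/0.657 = 98.81 d.
q = Δh / Σ(b_i/K_i) = 10.3 / 98.81 = 0.1042 m/day.
In each layer the seepage velocity is v_i = q/n_i, so the layer transit time is t_i = b_i·n_i / q:
  layer 1 (weathered basalt): t_1 = 1.47 × 0.13 / 0.1042 = 1.833 d
  layer 2 (silt): t_2 = 13.0 × 0.20 / 0.1042 = 24.94 d
  layer 3 (silty sand): t_3 = 5.73 × 0.15 / 0.1042 = 8.246 d
Total t = Σ t_i = 35.02 days.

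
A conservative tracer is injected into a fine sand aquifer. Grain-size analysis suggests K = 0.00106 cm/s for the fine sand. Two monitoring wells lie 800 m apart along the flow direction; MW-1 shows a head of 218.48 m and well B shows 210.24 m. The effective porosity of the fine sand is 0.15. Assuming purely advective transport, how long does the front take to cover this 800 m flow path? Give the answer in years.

34.8

Convert K: 0.00106 cm/s × 864 = 0.9158 m/day.
Hydraulic gradient i = (218.48 − 210.24) / 800 = 8.24 / 800 = 0.01030.
Darcy flux q = K · i = 0.9158 × 0.01030 = 0.009433 m/day.
Seepage velocity v = q / n_e = 0.009433 / 0.15 = 0.06289 m/day.
Travel time t = L / v = 800 / 0.06289 = 12721 days = 34.83 years.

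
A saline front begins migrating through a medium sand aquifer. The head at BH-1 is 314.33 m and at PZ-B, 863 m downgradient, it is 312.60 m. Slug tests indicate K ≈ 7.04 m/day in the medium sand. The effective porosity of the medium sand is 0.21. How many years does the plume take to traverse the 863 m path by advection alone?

Hydraulic gradient i = (314.33 − 312.60) / 863 = 1.73 / 863 = 0.002005.
Darcy flux q = K · i = 7.040 × 0.002005 = 0.01411 m/day.
Seepage velocity v = q / n_e = 0.01411 / 0.21 = 0.06720 m/day.
Travel time t = L / v = 863 / 0.06720 = 12842 days = 35.16 years.

35.2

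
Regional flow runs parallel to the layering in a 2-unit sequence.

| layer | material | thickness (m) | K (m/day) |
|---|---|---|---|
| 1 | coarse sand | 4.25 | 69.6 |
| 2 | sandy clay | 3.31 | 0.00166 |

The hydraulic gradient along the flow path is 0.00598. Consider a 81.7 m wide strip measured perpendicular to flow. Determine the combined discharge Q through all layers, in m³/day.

145

Flow is parallel to layering, so each bed carries its own Darcy discharge and the transmissivities add.
Σ(K_i·b_i) = 69.6×4.25 + 0.00166×3.31 = 295.8 m²/day.
Hydraulic gradient i = 0.00598.
Q = Σ(K_i·b_i) · W · i = 295.8 × 81.7 × 0.005980 = 144.5 m³/day.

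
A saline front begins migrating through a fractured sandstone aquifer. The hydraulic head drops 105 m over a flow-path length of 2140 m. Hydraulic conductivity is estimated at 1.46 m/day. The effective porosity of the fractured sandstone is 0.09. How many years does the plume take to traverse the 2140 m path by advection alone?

Hydraulic gradient i = Δh / L = 105 / 2140 = 0.04907.
Darcy flux q = K · i = 1.460 × 0.04907 = 0.07164 m/day.
Seepage velocity v = q / n_e = 0.07164 / 0.09 = 0.7960 m/day.
Travel time t = L / v = 2140 / 0.7960 = 2689 days = 7.361 years.

7.36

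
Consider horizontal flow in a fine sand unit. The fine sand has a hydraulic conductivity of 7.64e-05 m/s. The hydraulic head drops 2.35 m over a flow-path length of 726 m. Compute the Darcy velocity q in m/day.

Convert K: 7.64e-05 m/s × 86400 = 6.601 m/day.
Hydraulic gradient i = Δh / L = 2.35 / 726 = 0.003237.
Specific discharge q = K · i = 6.601 × 0.003237 = 0.02137 m/day.

0.0214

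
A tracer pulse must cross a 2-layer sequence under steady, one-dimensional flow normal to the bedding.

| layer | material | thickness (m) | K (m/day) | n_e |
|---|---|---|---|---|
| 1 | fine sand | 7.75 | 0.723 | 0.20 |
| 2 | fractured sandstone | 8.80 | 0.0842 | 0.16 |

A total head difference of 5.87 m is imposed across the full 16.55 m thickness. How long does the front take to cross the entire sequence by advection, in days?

With flow normal to the layers, continuity requires the same specific discharge q through every layer.
Σ(b_i/K_i) = 7.75/0.723 + 8.80/0.0842 = 115.2 d.
q = Δh / Σ(b_i/K_i) = 5.87 / 115.2 = 0.05094 m/day.
In each layer the seepage velocity is v_i = q/n_i, so the layer transit time is t_i = b_i·n_i / q:
  layer 1 (fine sand): t_1 = 7.75 × 0.20 / 0.05094 = 30.43 d
  layer 2 (fractured sandstone): t_2 = 8.80 × 0.16 / 0.05094 = 27.64 d
Total t = Σ t_i = 58.07 days.

58.1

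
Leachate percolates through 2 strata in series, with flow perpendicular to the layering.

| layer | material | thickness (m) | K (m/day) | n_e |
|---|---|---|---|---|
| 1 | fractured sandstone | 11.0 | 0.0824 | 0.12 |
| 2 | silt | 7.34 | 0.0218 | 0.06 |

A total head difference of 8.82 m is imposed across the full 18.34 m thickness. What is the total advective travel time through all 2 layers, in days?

93.8

With flow normal to the layers, continuity requires the same specific discharge q through every layer.
Σ(b_i/K_i) = 11.0/0.0824 + 7.34/0.0218 = 470.2 d.
q = Δh / Σ(b_i/K_i) = 8.82 / 470.2 = 0.01876 m/day.
In each layer the seepage velocity is v_i = q/n_i, so the layer transit time is t_i = b_i·n_i / q:
  layer 1 (fractured sandstone): t_1 = 11.0 × 0.12 / 0.01876 = 70.37 d
  layer 2 (silt): t_2 = 7.34 × 0.06 / 0.01876 = 23.48 d
Total t = Σ t_i = 93.85 days.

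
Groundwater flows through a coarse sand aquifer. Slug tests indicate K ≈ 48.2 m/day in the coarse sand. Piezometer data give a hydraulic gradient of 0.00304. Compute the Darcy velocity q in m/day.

Hydraulic gradient i = 0.00304.
Specific discharge q = K · i = 48.20 × 0.003040 = 0.1465 m/day.

0.147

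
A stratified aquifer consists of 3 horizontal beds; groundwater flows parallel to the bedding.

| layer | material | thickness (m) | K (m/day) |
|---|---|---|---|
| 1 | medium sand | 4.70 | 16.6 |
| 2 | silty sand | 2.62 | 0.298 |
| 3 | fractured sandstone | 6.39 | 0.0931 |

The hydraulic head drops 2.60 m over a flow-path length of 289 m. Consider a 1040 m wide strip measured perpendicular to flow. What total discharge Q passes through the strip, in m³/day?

743

Flow is parallel to layering, so each bed carries its own Darcy discharge and the transmissivities add.
Σ(K_i·b_i) = 16.6×4.70 + 0.298×2.62 + 0.0931×6.39 = 79.40 m²/day.
Hydraulic gradient i = Δh / L = 2.60 / 289 = 0.008997.
Q = Σ(K_i·b_i) · W · i = 79.40 × 1040 × 0.008997 = 742.9 m³/day.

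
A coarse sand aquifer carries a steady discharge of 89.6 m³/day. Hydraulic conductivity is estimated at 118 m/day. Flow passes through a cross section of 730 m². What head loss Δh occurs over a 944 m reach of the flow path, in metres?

From Q = K·A·i, i = Q / (K·A) = 89.6 / (118.0 × 730.0) = 0.001040.
Head loss Δh = i · L = 0.001040 × 944 = 0.9819 m.

0.982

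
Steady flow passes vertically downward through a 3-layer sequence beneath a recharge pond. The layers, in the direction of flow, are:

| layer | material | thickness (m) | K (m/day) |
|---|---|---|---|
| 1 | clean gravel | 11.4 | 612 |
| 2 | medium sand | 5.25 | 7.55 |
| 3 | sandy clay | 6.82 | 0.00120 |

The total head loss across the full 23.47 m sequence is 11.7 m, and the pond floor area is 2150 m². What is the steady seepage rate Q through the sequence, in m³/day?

4.43

Flow is perpendicular to layering, so the layers act in series and the equivalent K is the thickness-weighted harmonic mean.
Total thickness L = 11.4 + 5.25 + 6.82 = 23.47 m.
Σ(b_i/K_i) = 11.4/612 + 5.25/7.55 + 6.82/0.00120 = 5684 d.
K_eq = L / Σ(b_i/K_i) = 23.47 / 5684 = 0.004129 m/day.
Q = K_eq · A · (Δh/L) = 0.004129 × 2150 × (11.7/23.47) = 4.426 m³/day.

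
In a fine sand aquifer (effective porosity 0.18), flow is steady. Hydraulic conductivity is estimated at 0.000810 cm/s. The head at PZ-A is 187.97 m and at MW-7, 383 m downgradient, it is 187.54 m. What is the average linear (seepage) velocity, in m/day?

0.00437

Convert K: 0.000810 cm/s × 864 = 0.6998 m/day.
Hydraulic gradient i = (187.97 − 187.54) / 383 = 0.43 / 383 = 0.001123.
Darcy flux q = K · i = 0.6998 × 0.001123 = 0.0007857 m/day.
Seepage velocity v = q / n_e = 0.0007857 / 0.18 = 0.004365 m/day.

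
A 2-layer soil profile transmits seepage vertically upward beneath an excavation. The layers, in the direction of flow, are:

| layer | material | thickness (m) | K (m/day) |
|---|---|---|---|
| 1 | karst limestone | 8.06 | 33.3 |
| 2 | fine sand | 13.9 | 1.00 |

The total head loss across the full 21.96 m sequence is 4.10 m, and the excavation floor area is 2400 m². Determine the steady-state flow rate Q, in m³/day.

696

Flow is perpendicular to layering, so the layers act in series and the equivalent K is the thickness-weighted harmonic mean.
Total thickness L = 8.06 + 13.9 = 21.96 m.
Σ(b_i/K_i) = 8.06/33.3 + 13.9/1.00 = 14.14 d.
K_eq = L / Σ(b_i/K_i) = 21.96 / 14.14 = 1.553 m/day.
Q = K_eq · A · (Δh/L) = 1.553 × 2400 × (4.10/21.96) = 695.8 m³/day.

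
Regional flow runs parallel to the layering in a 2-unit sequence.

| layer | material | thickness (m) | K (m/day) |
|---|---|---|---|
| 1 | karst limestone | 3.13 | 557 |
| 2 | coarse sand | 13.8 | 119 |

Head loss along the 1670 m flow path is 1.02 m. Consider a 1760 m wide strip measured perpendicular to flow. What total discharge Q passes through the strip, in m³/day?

3640

Flow is parallel to layering, so each bed carries its own Darcy discharge and the transmissivities add.
Σ(K_i·b_i) = 557×3.13 + 119×13.8 = 3386 m²/day.
Hydraulic gradient i = Δh / L = 1.02 / 1670 = 0.0006108.
Q = Σ(K_i·b_i) · W · i = 3386 × 1760 × 0.0006108 = 3639 m³/day.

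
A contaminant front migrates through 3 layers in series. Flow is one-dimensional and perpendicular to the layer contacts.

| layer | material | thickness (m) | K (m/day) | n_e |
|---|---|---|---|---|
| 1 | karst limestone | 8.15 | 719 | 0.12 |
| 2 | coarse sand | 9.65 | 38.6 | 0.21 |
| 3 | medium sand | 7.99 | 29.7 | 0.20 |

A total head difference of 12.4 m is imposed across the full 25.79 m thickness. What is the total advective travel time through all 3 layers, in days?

0.197

With flow normal to the layers, continuity requires the same specific discharge q through every layer.
Σ(b_i/K_i) = 8.15/719 + 9.65/38.6 + 7.99/29.7 = 0.5304 d.
q = Δh / Σ(b_i/K_i) = 12.4 / 0.5304 = 23.38 m/day.
In each layer the seepage velocity is v_i = q/n_i, so the layer transit time is t_i = b_i·n_i / q:
  layer 1 (karst limestone): t_1 = 8.15 × 0.12 / 23.38 = 0.04183 d
  layer 2 (coarse sand): t_2 = 9.65 × 0.21 / 23.38 = 0.08668 d
  layer 3 (medium sand): t_3 = 7.99 × 0.20 / 23.38 = 0.06835 d
Total t = Σ t_i = 0.1969 days.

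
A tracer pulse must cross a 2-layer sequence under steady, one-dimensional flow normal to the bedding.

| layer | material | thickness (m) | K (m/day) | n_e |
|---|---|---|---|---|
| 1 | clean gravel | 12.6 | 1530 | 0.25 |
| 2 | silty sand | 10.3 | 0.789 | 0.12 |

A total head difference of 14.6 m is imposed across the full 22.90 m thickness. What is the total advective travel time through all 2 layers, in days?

3.92

With flow normal to the layers, continuity requires the same specific discharge q through every layer.
Σ(b_i/K_i) = 12.6/1530 + 10.3/0.789 = 13.06 d.
q = Δh / Σ(b_i/K_i) = 14.6 / 13.06 = 1.118 m/day.
In each layer the seepage velocity is v_i = q/n_i, so the layer transit time is t_i = b_i·n_i / q:
  layer 1 (clean gravel): t_1 = 12.6 × 0.25 / 1.118 = 2.818 d
  layer 2 (silty sand): t_2 = 10.3 × 0.12 / 1.118 = 1.106 d
Total t = Σ t_i = 3.924 days.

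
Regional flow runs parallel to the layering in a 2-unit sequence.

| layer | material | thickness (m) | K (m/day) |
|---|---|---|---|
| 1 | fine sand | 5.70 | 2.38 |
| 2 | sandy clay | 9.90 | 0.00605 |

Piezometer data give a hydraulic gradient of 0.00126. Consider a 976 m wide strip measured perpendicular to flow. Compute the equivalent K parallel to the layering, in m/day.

Flow is parallel to layering, so each bed carries its own Darcy discharge and the transmissivities add.
Σ(K_i·b_i) = 2.38×5.70 + 0.00605×9.90 = 13.63 m²/day.
Total thickness b = 15.60 m, so K_eq = Σ(K_i·b_i)/b = 0.8735 m/day.

0.873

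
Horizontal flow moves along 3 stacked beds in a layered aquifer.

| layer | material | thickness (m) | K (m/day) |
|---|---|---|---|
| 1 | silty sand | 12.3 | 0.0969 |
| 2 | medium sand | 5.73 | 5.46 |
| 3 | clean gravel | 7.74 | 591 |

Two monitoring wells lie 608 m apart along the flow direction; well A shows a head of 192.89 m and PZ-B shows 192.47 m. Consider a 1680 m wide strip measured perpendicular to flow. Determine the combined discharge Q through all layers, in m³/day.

Flow is parallel to layering, so each bed carries its own Darcy discharge and the transmissivities add.
Σ(K_i·b_i) = 0.0969×12.3 + 5.46×5.73 + 591×7.74 = 4607 m²/day.
Hydraulic gradient i = (192.89 − 192.47) / 608 = 0.42 / 608 = 0.0006908.
Q = Σ(K_i·b_i) · W · i = 4607 × 1680 × 0.0006908 = 5346 m³/day.

5350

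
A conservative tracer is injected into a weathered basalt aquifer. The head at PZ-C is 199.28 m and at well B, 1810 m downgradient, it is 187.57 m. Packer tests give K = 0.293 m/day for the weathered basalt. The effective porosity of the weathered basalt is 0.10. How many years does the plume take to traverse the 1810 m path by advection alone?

Hydraulic gradient i = (199.28 − 187.57) / 1810 = 11.71 / 1810 = 0.006470.
Darcy flux q = K · i = 0.2930 × 0.006470 = 0.001896 m/day.
Seepage velocity v = q / n_e = 0.001896 / 0.10 = 0.01896 m/day.
Travel time t = L / v = 1810 / 0.01896 = 95484 days = 261.4 years.

261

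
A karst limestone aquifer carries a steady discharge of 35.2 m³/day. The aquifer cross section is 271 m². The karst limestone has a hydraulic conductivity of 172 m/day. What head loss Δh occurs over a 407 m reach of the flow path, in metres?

0.307

From Q = K·A·i, i = Q / (K·A) = 35.2 / (172.0 × 271.0) = 0.0007552.
Head loss Δh = i · L = 0.0007552 × 407 = 0.3074 m.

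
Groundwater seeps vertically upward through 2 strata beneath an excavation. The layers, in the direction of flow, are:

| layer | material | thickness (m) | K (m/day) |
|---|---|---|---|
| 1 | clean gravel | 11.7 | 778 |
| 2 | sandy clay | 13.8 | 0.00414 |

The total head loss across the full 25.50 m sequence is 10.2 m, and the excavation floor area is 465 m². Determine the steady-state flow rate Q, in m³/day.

Flow is perpendicular to layering, so the layers act in series and the equivalent K is the thickness-weighted harmonic mean.
Total thickness L = 11.7 + 13.8 = 25.50 m.
Σ(b_i/K_i) = 11.7/778 + 13.8/0.00414 = 3333 d.
K_eq = L / Σ(b_i/K_i) = 25.50 / 3333 = 0.007650 m/day.
Q = K_eq · A · (Δh/L) = 0.007650 × 465 × (10.2/25.50) = 1.423 m³/day.

1.42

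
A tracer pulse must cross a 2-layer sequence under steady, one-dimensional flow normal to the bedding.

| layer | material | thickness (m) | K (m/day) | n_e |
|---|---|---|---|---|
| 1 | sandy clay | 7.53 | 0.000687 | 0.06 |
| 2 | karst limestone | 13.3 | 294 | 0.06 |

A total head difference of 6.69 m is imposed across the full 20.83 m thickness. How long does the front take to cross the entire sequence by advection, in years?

With flow normal to the layers, continuity requires the same specific discharge q through every layer.
Σ(b_i/K_i) = 7.53/0.000687 + 13.3/294 = 10961 d.
q = Δh / Σ(b_i/K_i) = 6.69 / 10961 = 0.0006104 m/day.
In each layer the seepage velocity is v_i = q/n_i, so the layer transit time is t_i = b_i·n_i / q:
  layer 1 (sandy clay): t_1 = 7.53 × 0.06 / 0.0006104 = 740.2 d
  layer 2 (karst limestone): t_2 = 13.3 × 0.06 / 0.0006104 = 1307 d
Total t = Σ t_i = 2048 days = 5.606 years.

5.61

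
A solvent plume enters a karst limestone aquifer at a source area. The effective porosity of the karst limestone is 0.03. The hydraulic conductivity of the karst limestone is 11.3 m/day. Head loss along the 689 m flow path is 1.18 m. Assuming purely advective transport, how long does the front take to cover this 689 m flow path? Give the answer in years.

2.92

Hydraulic gradient i = Δh / L = 1.18 / 689 = 0.001713.
Darcy flux q = K · i = 11.30 × 0.001713 = 0.01935 m/day.
Seepage velocity v = q / n_e = 0.01935 / 0.03 = 0.6451 m/day.
Travel time t = L / v = 689 / 0.6451 = 1068 days = 2.924 years.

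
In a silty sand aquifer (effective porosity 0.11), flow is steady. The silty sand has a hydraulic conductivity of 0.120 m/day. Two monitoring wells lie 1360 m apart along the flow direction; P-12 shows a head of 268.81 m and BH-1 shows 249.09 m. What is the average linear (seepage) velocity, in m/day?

Hydraulic gradient i = (268.81 − 249.09) / 1360 = 19.72 / 1360 = 0.01450.
Darcy flux q = K · i = 0.1200 × 0.01450 = 0.001740 m/day.
Seepage velocity v = q / n_e = 0.001740 / 0.11 = 0.01582 m/day.

0.0158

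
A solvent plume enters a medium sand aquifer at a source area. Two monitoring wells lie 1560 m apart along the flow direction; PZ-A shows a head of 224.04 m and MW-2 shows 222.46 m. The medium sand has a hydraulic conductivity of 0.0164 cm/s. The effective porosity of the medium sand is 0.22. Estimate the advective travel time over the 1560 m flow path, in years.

65.5

Convert K: 0.0164 cm/s × 864 = 14.17 m/day.
Hydraulic gradient i = (224.04 − 222.46) / 1560 = 1.58 / 1560 = 0.001013.
Darcy flux q = K · i = 14.17 × 0.001013 = 0.01435 m/day.
Seepage velocity v = q / n_e = 0.01435 / 0.22 = 0.06523 m/day.
Travel time t = L / v = 1560 / 0.06523 = 23914 days = 65.47 years.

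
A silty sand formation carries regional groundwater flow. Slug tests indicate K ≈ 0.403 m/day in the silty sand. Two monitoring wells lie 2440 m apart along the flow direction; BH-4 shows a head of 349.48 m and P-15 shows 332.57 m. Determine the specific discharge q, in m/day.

Hydraulic gradient i = (349.48 − 332.57) / 2440 = 16.91 / 2440 = 0.006930.
Specific discharge q = K · i = 0.4030 × 0.006930 = 0.002793 m/day.

0.00279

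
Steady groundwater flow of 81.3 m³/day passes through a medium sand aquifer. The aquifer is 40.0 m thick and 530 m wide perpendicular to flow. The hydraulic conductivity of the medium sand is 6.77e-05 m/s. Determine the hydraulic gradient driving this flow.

Convert K: 6.77e-05 m/s × 86400 = 5.849 m/day.
Cross-sectional area A = 530 × 40.0 = 21200 m².
From Q = K·A·i, i = Q / (K·A) = 81.3 / (5.849 × 21200) = 0.0006556.

0.000656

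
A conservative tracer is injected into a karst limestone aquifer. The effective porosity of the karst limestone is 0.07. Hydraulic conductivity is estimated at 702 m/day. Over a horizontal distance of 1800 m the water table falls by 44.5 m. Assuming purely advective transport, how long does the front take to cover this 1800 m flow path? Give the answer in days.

7.26

Hydraulic gradient i = Δh / L = 44.5 / 1800 = 0.02472.
Darcy flux q = K · i = 702.0 × 0.02472 = 17.36 m/day.
Seepage velocity v = q / n_e = 17.36 / 0.07 = 247.9 m/day.
Travel time t = L / v = 1800 / 247.9 = 7.260 days.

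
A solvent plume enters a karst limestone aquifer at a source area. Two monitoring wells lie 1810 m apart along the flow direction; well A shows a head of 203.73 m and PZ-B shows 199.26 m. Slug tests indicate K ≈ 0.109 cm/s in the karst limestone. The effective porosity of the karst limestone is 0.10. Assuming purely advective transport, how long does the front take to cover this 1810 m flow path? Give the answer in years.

2.13

Convert K: 0.109 cm/s × 864 = 94.18 m/day.
Hydraulic gradient i = (203.73 − 199.26) / 1810 = 4.47 / 1810 = 0.002470.
Darcy flux q = K · i = 94.18 × 0.002470 = 0.2326 m/day.
Seepage velocity v = q / n_e = 0.2326 / 0.10 = 2.326 m/day.
Travel time t = L / v = 1810 / 2.326 = 778.2 days = 2.131 years.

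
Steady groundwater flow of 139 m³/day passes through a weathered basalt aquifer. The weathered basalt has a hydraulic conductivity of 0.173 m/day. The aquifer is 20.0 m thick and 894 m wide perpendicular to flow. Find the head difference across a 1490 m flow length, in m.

Cross-sectional area A = 894 × 20.0 = 17880 m².
From Q = K·A·i, i = Q / (K·A) = 139 / (0.1730 × 17880) = 0.04494.
Head loss Δh = i · L = 0.04494 × 1490 = 66.96 m.

67.0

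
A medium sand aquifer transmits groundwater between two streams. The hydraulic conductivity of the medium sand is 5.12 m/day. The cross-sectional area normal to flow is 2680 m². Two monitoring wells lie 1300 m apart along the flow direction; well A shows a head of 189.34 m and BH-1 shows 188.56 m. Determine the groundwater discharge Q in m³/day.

8.23

Hydraulic gradient i = (189.34 − 188.56) / 1300 = 0.78 / 1300 = 0.0006000.
Darcy's law: Q = K · A · i = 5.120 × 2680 × 0.0006000 = 8.233 m³/day.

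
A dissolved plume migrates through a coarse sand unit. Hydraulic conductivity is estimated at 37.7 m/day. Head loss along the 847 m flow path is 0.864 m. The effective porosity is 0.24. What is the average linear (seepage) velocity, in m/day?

Hydraulic gradient i = Δh / L = 0.864 / 847 = 0.001020.
Darcy flux q = K · i = 37.70 × 0.001020 = 0.03846 m/day.
Seepage velocity v = q / n_e = 0.03846 / 0.24 = 0.1602 m/day.

0.160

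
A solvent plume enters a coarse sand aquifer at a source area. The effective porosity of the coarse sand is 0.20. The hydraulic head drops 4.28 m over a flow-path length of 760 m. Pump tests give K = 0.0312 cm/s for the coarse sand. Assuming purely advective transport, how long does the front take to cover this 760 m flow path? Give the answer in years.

2.74

Convert K: 0.0312 cm/s × 864 = 26.96 m/day.
Hydraulic gradient i = Δh / L = 4.28 / 760 = 0.005632.
Darcy flux q = K · i = 26.96 × 0.005632 = 0.1518 m/day.
Seepage velocity v = q / n_e = 0.1518 / 0.20 = 0.7590 m/day.
Travel time t = L / v = 760 / 0.7590 = 1001 days = 2.741 years.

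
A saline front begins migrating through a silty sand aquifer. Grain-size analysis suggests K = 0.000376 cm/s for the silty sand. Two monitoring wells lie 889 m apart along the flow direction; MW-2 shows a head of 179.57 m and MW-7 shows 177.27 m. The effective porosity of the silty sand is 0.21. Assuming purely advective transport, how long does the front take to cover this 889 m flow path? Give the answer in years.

608

Convert K: 0.000376 cm/s × 864 = 0.3249 m/day.
Hydraulic gradient i = (179.57 − 177.27) / 889 = 2.3 / 889 = 0.002587.
Darcy flux q = K · i = 0.3249 × 0.002587 = 0.0008405 m/day.
Seepage velocity v = q / n_e = 0.0008405 / 0.21 = 0.004002 m/day.
Travel time t = L / v = 889 / 0.004002 = 2.221e+05 days = 608.1 years.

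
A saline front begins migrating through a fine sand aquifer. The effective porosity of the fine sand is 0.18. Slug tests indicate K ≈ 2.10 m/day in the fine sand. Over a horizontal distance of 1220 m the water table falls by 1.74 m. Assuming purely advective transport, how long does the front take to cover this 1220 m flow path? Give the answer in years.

201

Hydraulic gradient i = Δh / L = 1.74 / 1220 = 0.001426.
Darcy flux q = K · i = 2.100 × 0.001426 = 0.002995 m/day.
Seepage velocity v = q / n_e = 0.002995 / 0.18 = 0.01664 m/day.
Travel time t = L / v = 1220 / 0.01664 = 73320 days = 200.7 years.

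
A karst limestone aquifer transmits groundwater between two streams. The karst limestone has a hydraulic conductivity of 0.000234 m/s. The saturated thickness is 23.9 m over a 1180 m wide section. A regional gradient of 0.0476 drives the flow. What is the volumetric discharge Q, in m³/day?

27100

Convert K: 0.000234 m/s × 86400 = 20.22 m/day.
Cross-sectional area A = 1180 × 23.9 = 28202 m².
Hydraulic gradient i = 0.0476.
Darcy's law: Q = K · A · i = 20.22 × 28202 × 0.04760 = 27140 m³/day.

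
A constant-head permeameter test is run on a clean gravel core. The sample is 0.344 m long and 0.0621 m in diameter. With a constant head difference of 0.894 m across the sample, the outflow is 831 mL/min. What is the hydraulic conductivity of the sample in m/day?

152

Cross-sectional area A = π·(d/2)² = π × (0.0621/2)² = 0.003029 m².
Convert discharge: 831 mL/min = 1.385e-05 m³/s.
Darcy's law rearranged: K = Q·L / (A·Δh) = 1.385e-05 × 0.344 / (0.003029 × 0.894) = 0.001760 m/s = 152.0 m/day.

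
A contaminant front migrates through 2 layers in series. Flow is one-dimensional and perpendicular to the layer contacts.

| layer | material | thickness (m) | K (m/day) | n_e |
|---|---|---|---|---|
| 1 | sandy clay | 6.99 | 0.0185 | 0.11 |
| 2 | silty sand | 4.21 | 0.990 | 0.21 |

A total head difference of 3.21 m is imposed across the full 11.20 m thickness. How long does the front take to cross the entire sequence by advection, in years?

With flow normal to the layers, continuity requires the same specific discharge q through every layer.
Σ(b_i/K_i) = 6.99/0.0185 + 4.21/0.990 = 382.1 d.
q = Δh / Σ(b_i/K_i) = 3.21 / 382.1 = 0.008401 m/day.
In each layer the seepage velocity is v_i = q/n_i, so the layer transit time is t_i = b_i·n_i / q:
  layer 1 (sandy clay): t_1 = 6.99 × 0.11 / 0.008401 = 91.52 d
  layer 2 (silty sand): t_2 = 4.21 × 0.21 / 0.008401 = 105.2 d
Total t = Σ t_i = 196.8 days = 0.5387 years.

0.539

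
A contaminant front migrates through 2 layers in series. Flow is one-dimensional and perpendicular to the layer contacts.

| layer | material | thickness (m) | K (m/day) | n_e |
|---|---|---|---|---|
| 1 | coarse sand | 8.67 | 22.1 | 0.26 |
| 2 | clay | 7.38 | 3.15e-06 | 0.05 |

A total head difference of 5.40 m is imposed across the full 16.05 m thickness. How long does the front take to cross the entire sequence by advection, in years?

With flow normal to the layers, continuity requires the same specific discharge q through every layer.
Σ(b_i/K_i) = 8.67/22.1 + 7.38/3.15e-06 = 2.343e+06 d.
q = Δh / Σ(b_i/K_i) = 5.40 / 2.343e+06 = 2.305e-06 m/day.
In each layer the seepage velocity is v_i = q/n_i, so the layer transit time is t_i = b_i·n_i / q:
  layer 1 (coarse sand): t_1 = 8.67 × 0.26 / 2.305e-06 = 9.780e+05 d
  layer 2 (clay): t_2 = 7.38 × 0.05 / 2.305e-06 = 1.601e+05 d
Total t = Σ t_i = 1.138e+06 days = 3116 years.

3120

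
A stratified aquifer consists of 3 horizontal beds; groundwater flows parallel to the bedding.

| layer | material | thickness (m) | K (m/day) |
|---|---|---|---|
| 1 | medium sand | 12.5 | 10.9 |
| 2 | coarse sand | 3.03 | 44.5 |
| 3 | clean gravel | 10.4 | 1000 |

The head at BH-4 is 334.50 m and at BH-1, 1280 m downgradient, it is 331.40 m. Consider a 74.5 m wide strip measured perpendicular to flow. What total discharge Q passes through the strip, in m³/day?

1930

Flow is parallel to layering, so each bed carries its own Darcy discharge and the transmissivities add.
Σ(K_i·b_i) = 10.9×12.5 + 44.5×3.03 + 1000×10.4 = 10671 m²/day.
Hydraulic gradient i = (334.50 − 331.40) / 1280 = 3.1 / 1280 = 0.002422.
Q = Σ(K_i·b_i) · W · i = 10671 × 74.5 × 0.002422 = 1925 m³/day.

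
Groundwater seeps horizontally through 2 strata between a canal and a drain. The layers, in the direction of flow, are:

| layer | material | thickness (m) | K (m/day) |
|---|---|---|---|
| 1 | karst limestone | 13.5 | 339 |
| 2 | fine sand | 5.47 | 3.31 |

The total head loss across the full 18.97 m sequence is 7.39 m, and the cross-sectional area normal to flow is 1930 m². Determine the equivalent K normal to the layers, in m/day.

11.2

Flow is perpendicular to layering, so the layers act in series and the equivalent K is the thickness-weighted harmonic mean.
Total thickness L = 13.5 + 5.47 = 18.97 m.
Σ(b_i/K_i) = 13.5/339 + 5.47/3.31 = 1.692 d.
K_eq = L / Σ(b_i/K_i) = 18.97 / 1.692 = 11.21 m/day.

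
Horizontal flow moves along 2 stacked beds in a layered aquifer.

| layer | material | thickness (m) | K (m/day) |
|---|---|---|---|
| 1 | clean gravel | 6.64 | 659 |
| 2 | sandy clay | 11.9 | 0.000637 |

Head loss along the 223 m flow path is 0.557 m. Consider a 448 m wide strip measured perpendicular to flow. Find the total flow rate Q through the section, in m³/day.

Flow is parallel to layering, so each bed carries its own Darcy discharge and the transmissivities add.
Σ(K_i·b_i) = 659×6.64 + 0.000637×11.9 = 4376 m²/day.
Hydraulic gradient i = Δh / L = 0.557 / 223 = 0.002498.
Q = Σ(K_i·b_i) · W · i = 4376 × 448 × 0.002498 = 4896 m³/day.

4900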